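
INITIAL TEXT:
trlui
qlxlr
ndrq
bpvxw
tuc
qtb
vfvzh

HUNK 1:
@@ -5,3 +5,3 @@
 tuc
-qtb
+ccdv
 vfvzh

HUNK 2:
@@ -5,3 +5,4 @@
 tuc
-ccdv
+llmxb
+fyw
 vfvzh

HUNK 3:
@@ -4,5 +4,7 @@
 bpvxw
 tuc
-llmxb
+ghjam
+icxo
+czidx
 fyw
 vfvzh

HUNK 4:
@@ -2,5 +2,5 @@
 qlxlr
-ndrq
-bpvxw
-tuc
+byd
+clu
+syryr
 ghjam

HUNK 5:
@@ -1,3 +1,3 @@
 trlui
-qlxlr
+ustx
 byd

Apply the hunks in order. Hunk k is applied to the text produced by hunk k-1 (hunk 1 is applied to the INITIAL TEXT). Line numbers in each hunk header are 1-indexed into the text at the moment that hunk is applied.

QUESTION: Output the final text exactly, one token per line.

Hunk 1: at line 5 remove [qtb] add [ccdv] -> 7 lines: trlui qlxlr ndrq bpvxw tuc ccdv vfvzh
Hunk 2: at line 5 remove [ccdv] add [llmxb,fyw] -> 8 lines: trlui qlxlr ndrq bpvxw tuc llmxb fyw vfvzh
Hunk 3: at line 4 remove [llmxb] add [ghjam,icxo,czidx] -> 10 lines: trlui qlxlr ndrq bpvxw tuc ghjam icxo czidx fyw vfvzh
Hunk 4: at line 2 remove [ndrq,bpvxw,tuc] add [byd,clu,syryr] -> 10 lines: trlui qlxlr byd clu syryr ghjam icxo czidx fyw vfvzh
Hunk 5: at line 1 remove [qlxlr] add [ustx] -> 10 lines: trlui ustx byd clu syryr ghjam icxo czidx fyw vfvzh

Answer: trlui
ustx
byd
clu
syryr
ghjam
icxo
czidx
fyw
vfvzh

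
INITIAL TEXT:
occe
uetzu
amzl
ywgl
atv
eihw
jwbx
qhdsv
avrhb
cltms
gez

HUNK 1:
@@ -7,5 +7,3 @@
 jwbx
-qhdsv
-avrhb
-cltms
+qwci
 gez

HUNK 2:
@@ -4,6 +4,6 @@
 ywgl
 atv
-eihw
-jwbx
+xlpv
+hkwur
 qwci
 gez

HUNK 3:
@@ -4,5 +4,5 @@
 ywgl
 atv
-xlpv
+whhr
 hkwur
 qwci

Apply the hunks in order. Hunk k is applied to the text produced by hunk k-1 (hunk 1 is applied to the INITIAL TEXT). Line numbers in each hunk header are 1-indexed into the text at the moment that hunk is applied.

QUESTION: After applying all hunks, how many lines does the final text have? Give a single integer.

Answer: 9

Derivation:
Hunk 1: at line 7 remove [qhdsv,avrhb,cltms] add [qwci] -> 9 lines: occe uetzu amzl ywgl atv eihw jwbx qwci gez
Hunk 2: at line 4 remove [eihw,jwbx] add [xlpv,hkwur] -> 9 lines: occe uetzu amzl ywgl atv xlpv hkwur qwci gez
Hunk 3: at line 4 remove [xlpv] add [whhr] -> 9 lines: occe uetzu amzl ywgl atv whhr hkwur qwci gez
Final line count: 9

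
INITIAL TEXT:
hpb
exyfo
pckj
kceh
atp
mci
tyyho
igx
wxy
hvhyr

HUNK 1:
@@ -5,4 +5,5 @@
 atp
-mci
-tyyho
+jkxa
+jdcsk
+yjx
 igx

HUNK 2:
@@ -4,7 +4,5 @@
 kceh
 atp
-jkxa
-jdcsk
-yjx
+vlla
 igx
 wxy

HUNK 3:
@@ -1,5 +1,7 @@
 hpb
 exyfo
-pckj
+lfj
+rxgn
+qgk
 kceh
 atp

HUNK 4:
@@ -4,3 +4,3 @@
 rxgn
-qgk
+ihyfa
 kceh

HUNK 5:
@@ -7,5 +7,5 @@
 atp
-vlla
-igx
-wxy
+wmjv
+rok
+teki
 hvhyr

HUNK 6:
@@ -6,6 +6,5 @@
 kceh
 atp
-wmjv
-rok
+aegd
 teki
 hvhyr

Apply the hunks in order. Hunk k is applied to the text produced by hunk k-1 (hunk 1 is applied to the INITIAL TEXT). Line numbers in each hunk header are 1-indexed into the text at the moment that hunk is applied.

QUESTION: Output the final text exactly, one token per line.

Answer: hpb
exyfo
lfj
rxgn
ihyfa
kceh
atp
aegd
teki
hvhyr

Derivation:
Hunk 1: at line 5 remove [mci,tyyho] add [jkxa,jdcsk,yjx] -> 11 lines: hpb exyfo pckj kceh atp jkxa jdcsk yjx igx wxy hvhyr
Hunk 2: at line 4 remove [jkxa,jdcsk,yjx] add [vlla] -> 9 lines: hpb exyfo pckj kceh atp vlla igx wxy hvhyr
Hunk 3: at line 1 remove [pckj] add [lfj,rxgn,qgk] -> 11 lines: hpb exyfo lfj rxgn qgk kceh atp vlla igx wxy hvhyr
Hunk 4: at line 4 remove [qgk] add [ihyfa] -> 11 lines: hpb exyfo lfj rxgn ihyfa kceh atp vlla igx wxy hvhyr
Hunk 5: at line 7 remove [vlla,igx,wxy] add [wmjv,rok,teki] -> 11 lines: hpb exyfo lfj rxgn ihyfa kceh atp wmjv rok teki hvhyr
Hunk 6: at line 6 remove [wmjv,rok] add [aegd] -> 10 lines: hpb exyfo lfj rxgn ihyfa kceh atp aegd teki hvhyr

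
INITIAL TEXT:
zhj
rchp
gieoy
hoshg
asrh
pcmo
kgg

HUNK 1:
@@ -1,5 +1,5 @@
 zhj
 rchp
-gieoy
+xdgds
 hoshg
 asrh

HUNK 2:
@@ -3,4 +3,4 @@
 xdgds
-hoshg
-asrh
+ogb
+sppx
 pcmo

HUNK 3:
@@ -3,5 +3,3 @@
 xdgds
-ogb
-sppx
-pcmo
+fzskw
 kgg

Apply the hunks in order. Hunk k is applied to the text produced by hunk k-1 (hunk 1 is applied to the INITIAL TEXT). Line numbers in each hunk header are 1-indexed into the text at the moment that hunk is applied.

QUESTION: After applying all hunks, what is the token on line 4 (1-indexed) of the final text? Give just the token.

Answer: fzskw

Derivation:
Hunk 1: at line 1 remove [gieoy] add [xdgds] -> 7 lines: zhj rchp xdgds hoshg asrh pcmo kgg
Hunk 2: at line 3 remove [hoshg,asrh] add [ogb,sppx] -> 7 lines: zhj rchp xdgds ogb sppx pcmo kgg
Hunk 3: at line 3 remove [ogb,sppx,pcmo] add [fzskw] -> 5 lines: zhj rchp xdgds fzskw kgg
Final line 4: fzskw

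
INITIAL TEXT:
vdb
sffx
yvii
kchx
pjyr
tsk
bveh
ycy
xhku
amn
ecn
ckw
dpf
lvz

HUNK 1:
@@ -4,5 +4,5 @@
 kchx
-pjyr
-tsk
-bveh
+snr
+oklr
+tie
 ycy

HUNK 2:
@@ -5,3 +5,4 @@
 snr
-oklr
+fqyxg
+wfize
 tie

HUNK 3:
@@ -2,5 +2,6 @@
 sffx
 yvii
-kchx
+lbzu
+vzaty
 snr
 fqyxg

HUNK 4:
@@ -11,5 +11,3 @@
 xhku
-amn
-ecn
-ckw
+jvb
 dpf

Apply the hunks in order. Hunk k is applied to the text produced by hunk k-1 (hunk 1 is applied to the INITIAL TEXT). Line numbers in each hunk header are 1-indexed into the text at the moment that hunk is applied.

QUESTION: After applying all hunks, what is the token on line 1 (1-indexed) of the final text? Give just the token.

Answer: vdb

Derivation:
Hunk 1: at line 4 remove [pjyr,tsk,bveh] add [snr,oklr,tie] -> 14 lines: vdb sffx yvii kchx snr oklr tie ycy xhku amn ecn ckw dpf lvz
Hunk 2: at line 5 remove [oklr] add [fqyxg,wfize] -> 15 lines: vdb sffx yvii kchx snr fqyxg wfize tie ycy xhku amn ecn ckw dpf lvz
Hunk 3: at line 2 remove [kchx] add [lbzu,vzaty] -> 16 lines: vdb sffx yvii lbzu vzaty snr fqyxg wfize tie ycy xhku amn ecn ckw dpf lvz
Hunk 4: at line 11 remove [amn,ecn,ckw] add [jvb] -> 14 lines: vdb sffx yvii lbzu vzaty snr fqyxg wfize tie ycy xhku jvb dpf lvz
Final line 1: vdb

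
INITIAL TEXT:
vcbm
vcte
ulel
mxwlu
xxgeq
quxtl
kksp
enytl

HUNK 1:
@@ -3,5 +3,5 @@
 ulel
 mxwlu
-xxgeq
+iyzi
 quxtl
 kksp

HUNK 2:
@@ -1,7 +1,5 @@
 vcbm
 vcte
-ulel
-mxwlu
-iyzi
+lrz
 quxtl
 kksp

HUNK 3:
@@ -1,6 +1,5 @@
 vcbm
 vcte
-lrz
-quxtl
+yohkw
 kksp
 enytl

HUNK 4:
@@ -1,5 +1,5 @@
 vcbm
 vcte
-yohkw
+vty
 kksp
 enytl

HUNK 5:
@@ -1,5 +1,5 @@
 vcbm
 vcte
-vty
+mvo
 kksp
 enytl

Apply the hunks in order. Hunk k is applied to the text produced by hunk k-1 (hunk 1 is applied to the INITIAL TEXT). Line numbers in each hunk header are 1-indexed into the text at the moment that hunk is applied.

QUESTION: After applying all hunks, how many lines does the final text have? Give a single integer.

Hunk 1: at line 3 remove [xxgeq] add [iyzi] -> 8 lines: vcbm vcte ulel mxwlu iyzi quxtl kksp enytl
Hunk 2: at line 1 remove [ulel,mxwlu,iyzi] add [lrz] -> 6 lines: vcbm vcte lrz quxtl kksp enytl
Hunk 3: at line 1 remove [lrz,quxtl] add [yohkw] -> 5 lines: vcbm vcte yohkw kksp enytl
Hunk 4: at line 1 remove [yohkw] add [vty] -> 5 lines: vcbm vcte vty kksp enytl
Hunk 5: at line 1 remove [vty] add [mvo] -> 5 lines: vcbm vcte mvo kksp enytl
Final line count: 5

Answer: 5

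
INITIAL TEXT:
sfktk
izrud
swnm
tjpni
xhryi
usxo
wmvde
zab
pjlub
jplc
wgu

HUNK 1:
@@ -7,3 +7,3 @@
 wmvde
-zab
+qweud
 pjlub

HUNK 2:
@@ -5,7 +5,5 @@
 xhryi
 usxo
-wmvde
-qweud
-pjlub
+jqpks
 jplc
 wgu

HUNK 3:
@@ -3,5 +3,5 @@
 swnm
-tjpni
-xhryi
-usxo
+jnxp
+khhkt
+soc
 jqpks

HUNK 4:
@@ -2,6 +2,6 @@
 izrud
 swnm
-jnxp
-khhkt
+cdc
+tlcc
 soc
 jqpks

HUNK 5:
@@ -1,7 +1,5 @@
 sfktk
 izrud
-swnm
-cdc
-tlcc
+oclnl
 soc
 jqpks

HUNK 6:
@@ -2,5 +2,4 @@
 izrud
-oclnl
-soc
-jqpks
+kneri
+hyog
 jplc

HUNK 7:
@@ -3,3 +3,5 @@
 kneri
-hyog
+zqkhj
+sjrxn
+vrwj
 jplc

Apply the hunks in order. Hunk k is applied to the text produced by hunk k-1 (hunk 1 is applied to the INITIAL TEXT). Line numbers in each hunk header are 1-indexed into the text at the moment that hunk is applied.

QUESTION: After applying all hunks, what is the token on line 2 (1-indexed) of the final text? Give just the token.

Hunk 1: at line 7 remove [zab] add [qweud] -> 11 lines: sfktk izrud swnm tjpni xhryi usxo wmvde qweud pjlub jplc wgu
Hunk 2: at line 5 remove [wmvde,qweud,pjlub] add [jqpks] -> 9 lines: sfktk izrud swnm tjpni xhryi usxo jqpks jplc wgu
Hunk 3: at line 3 remove [tjpni,xhryi,usxo] add [jnxp,khhkt,soc] -> 9 lines: sfktk izrud swnm jnxp khhkt soc jqpks jplc wgu
Hunk 4: at line 2 remove [jnxp,khhkt] add [cdc,tlcc] -> 9 lines: sfktk izrud swnm cdc tlcc soc jqpks jplc wgu
Hunk 5: at line 1 remove [swnm,cdc,tlcc] add [oclnl] -> 7 lines: sfktk izrud oclnl soc jqpks jplc wgu
Hunk 6: at line 2 remove [oclnl,soc,jqpks] add [kneri,hyog] -> 6 lines: sfktk izrud kneri hyog jplc wgu
Hunk 7: at line 3 remove [hyog] add [zqkhj,sjrxn,vrwj] -> 8 lines: sfktk izrud kneri zqkhj sjrxn vrwj jplc wgu
Final line 2: izrud

Answer: izrud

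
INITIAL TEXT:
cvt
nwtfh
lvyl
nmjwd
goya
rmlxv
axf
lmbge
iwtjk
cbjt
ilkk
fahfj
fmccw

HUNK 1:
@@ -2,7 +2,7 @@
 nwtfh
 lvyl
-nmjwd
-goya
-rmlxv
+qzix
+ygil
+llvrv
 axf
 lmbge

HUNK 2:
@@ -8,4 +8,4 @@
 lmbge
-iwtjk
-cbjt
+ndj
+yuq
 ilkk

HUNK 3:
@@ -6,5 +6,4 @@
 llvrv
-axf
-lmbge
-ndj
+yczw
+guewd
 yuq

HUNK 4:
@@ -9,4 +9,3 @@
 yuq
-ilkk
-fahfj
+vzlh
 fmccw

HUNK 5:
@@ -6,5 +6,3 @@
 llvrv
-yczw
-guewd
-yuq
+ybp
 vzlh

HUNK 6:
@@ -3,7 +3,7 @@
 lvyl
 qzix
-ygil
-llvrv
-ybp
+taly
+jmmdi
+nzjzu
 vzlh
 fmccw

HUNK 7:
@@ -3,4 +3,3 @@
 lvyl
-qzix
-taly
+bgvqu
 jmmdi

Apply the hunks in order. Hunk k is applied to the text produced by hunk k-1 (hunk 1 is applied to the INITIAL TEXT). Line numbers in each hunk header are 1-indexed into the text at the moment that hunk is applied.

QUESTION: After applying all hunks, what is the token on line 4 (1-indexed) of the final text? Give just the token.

Answer: bgvqu

Derivation:
Hunk 1: at line 2 remove [nmjwd,goya,rmlxv] add [qzix,ygil,llvrv] -> 13 lines: cvt nwtfh lvyl qzix ygil llvrv axf lmbge iwtjk cbjt ilkk fahfj fmccw
Hunk 2: at line 8 remove [iwtjk,cbjt] add [ndj,yuq] -> 13 lines: cvt nwtfh lvyl qzix ygil llvrv axf lmbge ndj yuq ilkk fahfj fmccw
Hunk 3: at line 6 remove [axf,lmbge,ndj] add [yczw,guewd] -> 12 lines: cvt nwtfh lvyl qzix ygil llvrv yczw guewd yuq ilkk fahfj fmccw
Hunk 4: at line 9 remove [ilkk,fahfj] add [vzlh] -> 11 lines: cvt nwtfh lvyl qzix ygil llvrv yczw guewd yuq vzlh fmccw
Hunk 5: at line 6 remove [yczw,guewd,yuq] add [ybp] -> 9 lines: cvt nwtfh lvyl qzix ygil llvrv ybp vzlh fmccw
Hunk 6: at line 3 remove [ygil,llvrv,ybp] add [taly,jmmdi,nzjzu] -> 9 lines: cvt nwtfh lvyl qzix taly jmmdi nzjzu vzlh fmccw
Hunk 7: at line 3 remove [qzix,taly] add [bgvqu] -> 8 lines: cvt nwtfh lvyl bgvqu jmmdi nzjzu vzlh fmccw
Final line 4: bgvqu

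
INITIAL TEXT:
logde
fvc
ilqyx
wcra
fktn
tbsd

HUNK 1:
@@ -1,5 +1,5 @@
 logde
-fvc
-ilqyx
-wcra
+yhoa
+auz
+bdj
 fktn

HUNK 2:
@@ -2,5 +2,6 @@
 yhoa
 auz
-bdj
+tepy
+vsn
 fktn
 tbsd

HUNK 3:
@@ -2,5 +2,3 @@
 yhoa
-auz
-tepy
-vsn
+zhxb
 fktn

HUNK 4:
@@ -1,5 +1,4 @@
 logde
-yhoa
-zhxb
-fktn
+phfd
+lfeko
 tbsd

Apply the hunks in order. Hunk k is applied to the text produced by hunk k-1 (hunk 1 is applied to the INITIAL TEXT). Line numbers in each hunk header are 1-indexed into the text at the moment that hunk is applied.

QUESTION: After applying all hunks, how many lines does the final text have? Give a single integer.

Hunk 1: at line 1 remove [fvc,ilqyx,wcra] add [yhoa,auz,bdj] -> 6 lines: logde yhoa auz bdj fktn tbsd
Hunk 2: at line 2 remove [bdj] add [tepy,vsn] -> 7 lines: logde yhoa auz tepy vsn fktn tbsd
Hunk 3: at line 2 remove [auz,tepy,vsn] add [zhxb] -> 5 lines: logde yhoa zhxb fktn tbsd
Hunk 4: at line 1 remove [yhoa,zhxb,fktn] add [phfd,lfeko] -> 4 lines: logde phfd lfeko tbsd
Final line count: 4

Answer: 4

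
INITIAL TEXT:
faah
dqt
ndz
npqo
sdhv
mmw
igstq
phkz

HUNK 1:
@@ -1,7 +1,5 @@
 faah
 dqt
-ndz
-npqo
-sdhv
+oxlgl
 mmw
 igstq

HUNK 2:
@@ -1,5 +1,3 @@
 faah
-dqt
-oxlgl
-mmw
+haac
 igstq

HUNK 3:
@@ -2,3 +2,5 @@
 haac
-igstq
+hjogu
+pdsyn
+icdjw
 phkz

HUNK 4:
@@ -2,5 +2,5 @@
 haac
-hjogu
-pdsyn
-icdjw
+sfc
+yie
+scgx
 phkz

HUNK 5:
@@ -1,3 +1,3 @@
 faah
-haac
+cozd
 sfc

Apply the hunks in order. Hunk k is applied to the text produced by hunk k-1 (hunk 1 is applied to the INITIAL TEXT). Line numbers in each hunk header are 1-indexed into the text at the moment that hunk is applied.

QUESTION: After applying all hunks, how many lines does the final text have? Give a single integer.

Hunk 1: at line 1 remove [ndz,npqo,sdhv] add [oxlgl] -> 6 lines: faah dqt oxlgl mmw igstq phkz
Hunk 2: at line 1 remove [dqt,oxlgl,mmw] add [haac] -> 4 lines: faah haac igstq phkz
Hunk 3: at line 2 remove [igstq] add [hjogu,pdsyn,icdjw] -> 6 lines: faah haac hjogu pdsyn icdjw phkz
Hunk 4: at line 2 remove [hjogu,pdsyn,icdjw] add [sfc,yie,scgx] -> 6 lines: faah haac sfc yie scgx phkz
Hunk 5: at line 1 remove [haac] add [cozd] -> 6 lines: faah cozd sfc yie scgx phkz
Final line count: 6

Answer: 6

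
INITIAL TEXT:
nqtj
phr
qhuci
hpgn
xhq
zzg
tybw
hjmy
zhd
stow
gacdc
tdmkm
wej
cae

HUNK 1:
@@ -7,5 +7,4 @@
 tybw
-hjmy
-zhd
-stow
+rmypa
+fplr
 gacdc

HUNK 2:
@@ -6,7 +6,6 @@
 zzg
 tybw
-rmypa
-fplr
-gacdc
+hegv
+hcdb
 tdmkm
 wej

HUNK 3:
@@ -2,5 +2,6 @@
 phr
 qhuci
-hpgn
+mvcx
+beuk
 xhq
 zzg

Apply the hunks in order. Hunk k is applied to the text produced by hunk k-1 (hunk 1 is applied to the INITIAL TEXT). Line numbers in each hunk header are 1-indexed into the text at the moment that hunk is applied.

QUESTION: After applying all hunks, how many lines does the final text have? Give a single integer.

Answer: 13

Derivation:
Hunk 1: at line 7 remove [hjmy,zhd,stow] add [rmypa,fplr] -> 13 lines: nqtj phr qhuci hpgn xhq zzg tybw rmypa fplr gacdc tdmkm wej cae
Hunk 2: at line 6 remove [rmypa,fplr,gacdc] add [hegv,hcdb] -> 12 lines: nqtj phr qhuci hpgn xhq zzg tybw hegv hcdb tdmkm wej cae
Hunk 3: at line 2 remove [hpgn] add [mvcx,beuk] -> 13 lines: nqtj phr qhuci mvcx beuk xhq zzg tybw hegv hcdb tdmkm wej cae
Final line count: 13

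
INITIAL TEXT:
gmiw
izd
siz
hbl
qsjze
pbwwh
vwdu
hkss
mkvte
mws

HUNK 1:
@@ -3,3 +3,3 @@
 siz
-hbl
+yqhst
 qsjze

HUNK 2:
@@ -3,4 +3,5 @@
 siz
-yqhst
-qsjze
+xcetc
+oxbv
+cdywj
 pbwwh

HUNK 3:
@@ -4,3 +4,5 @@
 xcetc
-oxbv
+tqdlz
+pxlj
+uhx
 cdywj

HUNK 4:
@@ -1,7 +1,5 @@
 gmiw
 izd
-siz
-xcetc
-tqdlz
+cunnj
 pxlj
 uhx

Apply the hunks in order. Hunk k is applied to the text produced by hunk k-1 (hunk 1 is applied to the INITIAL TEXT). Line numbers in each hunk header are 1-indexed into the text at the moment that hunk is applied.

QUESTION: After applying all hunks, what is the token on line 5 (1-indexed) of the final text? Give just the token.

Answer: uhx

Derivation:
Hunk 1: at line 3 remove [hbl] add [yqhst] -> 10 lines: gmiw izd siz yqhst qsjze pbwwh vwdu hkss mkvte mws
Hunk 2: at line 3 remove [yqhst,qsjze] add [xcetc,oxbv,cdywj] -> 11 lines: gmiw izd siz xcetc oxbv cdywj pbwwh vwdu hkss mkvte mws
Hunk 3: at line 4 remove [oxbv] add [tqdlz,pxlj,uhx] -> 13 lines: gmiw izd siz xcetc tqdlz pxlj uhx cdywj pbwwh vwdu hkss mkvte mws
Hunk 4: at line 1 remove [siz,xcetc,tqdlz] add [cunnj] -> 11 lines: gmiw izd cunnj pxlj uhx cdywj pbwwh vwdu hkss mkvte mws
Final line 5: uhx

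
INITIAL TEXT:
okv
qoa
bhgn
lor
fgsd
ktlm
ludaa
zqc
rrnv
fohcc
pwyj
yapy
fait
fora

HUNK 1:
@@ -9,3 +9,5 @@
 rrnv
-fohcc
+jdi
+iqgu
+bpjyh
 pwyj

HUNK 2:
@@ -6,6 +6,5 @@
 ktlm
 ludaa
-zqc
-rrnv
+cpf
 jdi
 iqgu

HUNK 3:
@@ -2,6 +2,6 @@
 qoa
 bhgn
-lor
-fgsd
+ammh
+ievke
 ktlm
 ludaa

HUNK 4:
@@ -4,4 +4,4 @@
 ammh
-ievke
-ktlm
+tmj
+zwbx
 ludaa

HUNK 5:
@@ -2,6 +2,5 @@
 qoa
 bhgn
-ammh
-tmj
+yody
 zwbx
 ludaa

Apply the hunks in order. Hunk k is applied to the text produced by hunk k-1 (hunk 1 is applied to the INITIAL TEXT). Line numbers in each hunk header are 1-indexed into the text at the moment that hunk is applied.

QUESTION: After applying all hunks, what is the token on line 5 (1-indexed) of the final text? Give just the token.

Answer: zwbx

Derivation:
Hunk 1: at line 9 remove [fohcc] add [jdi,iqgu,bpjyh] -> 16 lines: okv qoa bhgn lor fgsd ktlm ludaa zqc rrnv jdi iqgu bpjyh pwyj yapy fait fora
Hunk 2: at line 6 remove [zqc,rrnv] add [cpf] -> 15 lines: okv qoa bhgn lor fgsd ktlm ludaa cpf jdi iqgu bpjyh pwyj yapy fait fora
Hunk 3: at line 2 remove [lor,fgsd] add [ammh,ievke] -> 15 lines: okv qoa bhgn ammh ievke ktlm ludaa cpf jdi iqgu bpjyh pwyj yapy fait fora
Hunk 4: at line 4 remove [ievke,ktlm] add [tmj,zwbx] -> 15 lines: okv qoa bhgn ammh tmj zwbx ludaa cpf jdi iqgu bpjyh pwyj yapy fait fora
Hunk 5: at line 2 remove [ammh,tmj] add [yody] -> 14 lines: okv qoa bhgn yody zwbx ludaa cpf jdi iqgu bpjyh pwyj yapy fait fora
Final line 5: zwbx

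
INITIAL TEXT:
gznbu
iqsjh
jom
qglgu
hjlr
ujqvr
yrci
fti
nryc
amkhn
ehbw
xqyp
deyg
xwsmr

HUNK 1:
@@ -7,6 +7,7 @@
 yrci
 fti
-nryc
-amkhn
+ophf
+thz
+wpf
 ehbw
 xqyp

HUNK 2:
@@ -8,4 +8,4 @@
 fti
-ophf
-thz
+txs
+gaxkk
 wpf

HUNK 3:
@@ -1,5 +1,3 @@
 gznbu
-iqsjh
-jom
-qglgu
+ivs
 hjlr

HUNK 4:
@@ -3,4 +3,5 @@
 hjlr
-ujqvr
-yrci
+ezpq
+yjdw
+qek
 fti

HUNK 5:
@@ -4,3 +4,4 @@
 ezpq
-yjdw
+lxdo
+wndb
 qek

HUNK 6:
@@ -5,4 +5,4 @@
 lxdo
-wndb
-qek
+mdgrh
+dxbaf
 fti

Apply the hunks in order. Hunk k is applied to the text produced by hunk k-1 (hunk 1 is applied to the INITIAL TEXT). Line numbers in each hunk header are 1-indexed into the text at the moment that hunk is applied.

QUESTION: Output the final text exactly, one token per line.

Hunk 1: at line 7 remove [nryc,amkhn] add [ophf,thz,wpf] -> 15 lines: gznbu iqsjh jom qglgu hjlr ujqvr yrci fti ophf thz wpf ehbw xqyp deyg xwsmr
Hunk 2: at line 8 remove [ophf,thz] add [txs,gaxkk] -> 15 lines: gznbu iqsjh jom qglgu hjlr ujqvr yrci fti txs gaxkk wpf ehbw xqyp deyg xwsmr
Hunk 3: at line 1 remove [iqsjh,jom,qglgu] add [ivs] -> 13 lines: gznbu ivs hjlr ujqvr yrci fti txs gaxkk wpf ehbw xqyp deyg xwsmr
Hunk 4: at line 3 remove [ujqvr,yrci] add [ezpq,yjdw,qek] -> 14 lines: gznbu ivs hjlr ezpq yjdw qek fti txs gaxkk wpf ehbw xqyp deyg xwsmr
Hunk 5: at line 4 remove [yjdw] add [lxdo,wndb] -> 15 lines: gznbu ivs hjlr ezpq lxdo wndb qek fti txs gaxkk wpf ehbw xqyp deyg xwsmr
Hunk 6: at line 5 remove [wndb,qek] add [mdgrh,dxbaf] -> 15 lines: gznbu ivs hjlr ezpq lxdo mdgrh dxbaf fti txs gaxkk wpf ehbw xqyp deyg xwsmr

Answer: gznbu
ivs
hjlr
ezpq
lxdo
mdgrh
dxbaf
fti
txs
gaxkk
wpf
ehbw
xqyp
deyg
xwsmr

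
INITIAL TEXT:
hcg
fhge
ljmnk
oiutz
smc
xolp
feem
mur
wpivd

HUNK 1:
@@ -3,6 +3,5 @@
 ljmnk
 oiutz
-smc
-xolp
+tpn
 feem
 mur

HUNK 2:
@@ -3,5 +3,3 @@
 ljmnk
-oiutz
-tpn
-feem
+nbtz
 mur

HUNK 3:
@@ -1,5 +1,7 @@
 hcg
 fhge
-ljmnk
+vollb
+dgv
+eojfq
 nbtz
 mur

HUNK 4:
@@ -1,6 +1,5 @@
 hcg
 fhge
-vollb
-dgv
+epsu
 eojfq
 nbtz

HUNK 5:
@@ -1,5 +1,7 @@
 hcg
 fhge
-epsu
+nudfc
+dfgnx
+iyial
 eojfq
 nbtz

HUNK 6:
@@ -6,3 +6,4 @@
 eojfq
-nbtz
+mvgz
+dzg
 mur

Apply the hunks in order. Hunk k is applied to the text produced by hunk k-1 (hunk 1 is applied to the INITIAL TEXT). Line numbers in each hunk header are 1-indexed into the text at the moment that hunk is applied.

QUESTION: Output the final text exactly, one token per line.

Hunk 1: at line 3 remove [smc,xolp] add [tpn] -> 8 lines: hcg fhge ljmnk oiutz tpn feem mur wpivd
Hunk 2: at line 3 remove [oiutz,tpn,feem] add [nbtz] -> 6 lines: hcg fhge ljmnk nbtz mur wpivd
Hunk 3: at line 1 remove [ljmnk] add [vollb,dgv,eojfq] -> 8 lines: hcg fhge vollb dgv eojfq nbtz mur wpivd
Hunk 4: at line 1 remove [vollb,dgv] add [epsu] -> 7 lines: hcg fhge epsu eojfq nbtz mur wpivd
Hunk 5: at line 1 remove [epsu] add [nudfc,dfgnx,iyial] -> 9 lines: hcg fhge nudfc dfgnx iyial eojfq nbtz mur wpivd
Hunk 6: at line 6 remove [nbtz] add [mvgz,dzg] -> 10 lines: hcg fhge nudfc dfgnx iyial eojfq mvgz dzg mur wpivd

Answer: hcg
fhge
nudfc
dfgnx
iyial
eojfq
mvgz
dzg
mur
wpivd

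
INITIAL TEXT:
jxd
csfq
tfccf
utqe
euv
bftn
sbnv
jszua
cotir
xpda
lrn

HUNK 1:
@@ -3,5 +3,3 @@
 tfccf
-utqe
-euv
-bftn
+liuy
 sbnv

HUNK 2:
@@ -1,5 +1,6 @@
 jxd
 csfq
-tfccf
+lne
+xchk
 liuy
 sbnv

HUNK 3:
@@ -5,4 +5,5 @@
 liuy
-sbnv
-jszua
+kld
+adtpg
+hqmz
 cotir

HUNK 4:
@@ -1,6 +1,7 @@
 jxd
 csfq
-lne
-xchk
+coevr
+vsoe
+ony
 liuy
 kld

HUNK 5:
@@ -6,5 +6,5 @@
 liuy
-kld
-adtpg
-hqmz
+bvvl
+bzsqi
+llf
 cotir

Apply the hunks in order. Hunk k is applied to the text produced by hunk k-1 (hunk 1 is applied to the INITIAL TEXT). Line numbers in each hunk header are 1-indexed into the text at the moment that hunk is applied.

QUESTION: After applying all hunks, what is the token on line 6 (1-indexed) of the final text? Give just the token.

Answer: liuy

Derivation:
Hunk 1: at line 3 remove [utqe,euv,bftn] add [liuy] -> 9 lines: jxd csfq tfccf liuy sbnv jszua cotir xpda lrn
Hunk 2: at line 1 remove [tfccf] add [lne,xchk] -> 10 lines: jxd csfq lne xchk liuy sbnv jszua cotir xpda lrn
Hunk 3: at line 5 remove [sbnv,jszua] add [kld,adtpg,hqmz] -> 11 lines: jxd csfq lne xchk liuy kld adtpg hqmz cotir xpda lrn
Hunk 4: at line 1 remove [lne,xchk] add [coevr,vsoe,ony] -> 12 lines: jxd csfq coevr vsoe ony liuy kld adtpg hqmz cotir xpda lrn
Hunk 5: at line 6 remove [kld,adtpg,hqmz] add [bvvl,bzsqi,llf] -> 12 lines: jxd csfq coevr vsoe ony liuy bvvl bzsqi llf cotir xpda lrn
Final line 6: liuy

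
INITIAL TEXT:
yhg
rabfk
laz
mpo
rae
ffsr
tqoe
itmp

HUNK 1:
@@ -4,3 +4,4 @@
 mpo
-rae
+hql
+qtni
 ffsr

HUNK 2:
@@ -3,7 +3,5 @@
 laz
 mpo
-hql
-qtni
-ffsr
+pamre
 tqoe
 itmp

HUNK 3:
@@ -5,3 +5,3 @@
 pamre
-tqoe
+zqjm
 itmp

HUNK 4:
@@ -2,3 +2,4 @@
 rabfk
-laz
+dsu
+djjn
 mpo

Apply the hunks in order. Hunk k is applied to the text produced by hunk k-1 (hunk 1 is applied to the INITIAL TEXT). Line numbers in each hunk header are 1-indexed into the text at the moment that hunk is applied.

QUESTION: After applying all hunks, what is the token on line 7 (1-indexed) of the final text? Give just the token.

Answer: zqjm

Derivation:
Hunk 1: at line 4 remove [rae] add [hql,qtni] -> 9 lines: yhg rabfk laz mpo hql qtni ffsr tqoe itmp
Hunk 2: at line 3 remove [hql,qtni,ffsr] add [pamre] -> 7 lines: yhg rabfk laz mpo pamre tqoe itmp
Hunk 3: at line 5 remove [tqoe] add [zqjm] -> 7 lines: yhg rabfk laz mpo pamre zqjm itmp
Hunk 4: at line 2 remove [laz] add [dsu,djjn] -> 8 lines: yhg rabfk dsu djjn mpo pamre zqjm itmp
Final line 7: zqjm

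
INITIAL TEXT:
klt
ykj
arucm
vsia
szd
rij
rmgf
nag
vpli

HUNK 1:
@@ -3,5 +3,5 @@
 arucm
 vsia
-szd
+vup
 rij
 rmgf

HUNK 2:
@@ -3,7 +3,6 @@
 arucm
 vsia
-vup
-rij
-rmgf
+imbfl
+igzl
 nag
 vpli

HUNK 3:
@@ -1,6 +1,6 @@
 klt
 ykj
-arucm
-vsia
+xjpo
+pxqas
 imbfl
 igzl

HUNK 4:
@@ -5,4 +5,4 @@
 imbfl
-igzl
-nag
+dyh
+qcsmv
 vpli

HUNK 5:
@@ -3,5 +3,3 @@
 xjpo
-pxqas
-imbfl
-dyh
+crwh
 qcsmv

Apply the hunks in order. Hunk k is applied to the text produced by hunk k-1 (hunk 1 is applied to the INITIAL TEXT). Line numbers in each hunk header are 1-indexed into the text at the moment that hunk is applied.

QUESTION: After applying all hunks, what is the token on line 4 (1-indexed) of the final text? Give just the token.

Hunk 1: at line 3 remove [szd] add [vup] -> 9 lines: klt ykj arucm vsia vup rij rmgf nag vpli
Hunk 2: at line 3 remove [vup,rij,rmgf] add [imbfl,igzl] -> 8 lines: klt ykj arucm vsia imbfl igzl nag vpli
Hunk 3: at line 1 remove [arucm,vsia] add [xjpo,pxqas] -> 8 lines: klt ykj xjpo pxqas imbfl igzl nag vpli
Hunk 4: at line 5 remove [igzl,nag] add [dyh,qcsmv] -> 8 lines: klt ykj xjpo pxqas imbfl dyh qcsmv vpli
Hunk 5: at line 3 remove [pxqas,imbfl,dyh] add [crwh] -> 6 lines: klt ykj xjpo crwh qcsmv vpli
Final line 4: crwh

Answer: crwh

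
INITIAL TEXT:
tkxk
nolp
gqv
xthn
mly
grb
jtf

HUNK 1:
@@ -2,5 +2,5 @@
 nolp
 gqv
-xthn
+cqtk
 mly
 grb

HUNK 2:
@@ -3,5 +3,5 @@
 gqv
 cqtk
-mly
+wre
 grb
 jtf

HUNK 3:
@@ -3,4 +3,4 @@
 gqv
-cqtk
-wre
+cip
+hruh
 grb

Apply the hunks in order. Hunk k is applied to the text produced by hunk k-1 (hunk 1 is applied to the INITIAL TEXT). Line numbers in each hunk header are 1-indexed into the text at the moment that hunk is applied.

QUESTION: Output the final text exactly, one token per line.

Hunk 1: at line 2 remove [xthn] add [cqtk] -> 7 lines: tkxk nolp gqv cqtk mly grb jtf
Hunk 2: at line 3 remove [mly] add [wre] -> 7 lines: tkxk nolp gqv cqtk wre grb jtf
Hunk 3: at line 3 remove [cqtk,wre] add [cip,hruh] -> 7 lines: tkxk nolp gqv cip hruh grb jtf

Answer: tkxk
nolp
gqv
cip
hruh
grb
jtf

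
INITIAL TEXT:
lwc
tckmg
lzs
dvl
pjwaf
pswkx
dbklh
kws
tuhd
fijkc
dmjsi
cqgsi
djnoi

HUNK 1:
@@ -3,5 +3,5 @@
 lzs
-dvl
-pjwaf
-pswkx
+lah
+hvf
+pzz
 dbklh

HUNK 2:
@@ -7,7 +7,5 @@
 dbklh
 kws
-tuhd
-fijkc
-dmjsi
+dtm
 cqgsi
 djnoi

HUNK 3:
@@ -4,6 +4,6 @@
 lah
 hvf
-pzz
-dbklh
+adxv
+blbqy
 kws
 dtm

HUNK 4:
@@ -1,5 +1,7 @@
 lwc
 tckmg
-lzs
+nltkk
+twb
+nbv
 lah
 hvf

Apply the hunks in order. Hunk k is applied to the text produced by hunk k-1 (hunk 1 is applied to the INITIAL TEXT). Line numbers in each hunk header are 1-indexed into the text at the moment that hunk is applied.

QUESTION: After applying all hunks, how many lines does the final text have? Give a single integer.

Answer: 13

Derivation:
Hunk 1: at line 3 remove [dvl,pjwaf,pswkx] add [lah,hvf,pzz] -> 13 lines: lwc tckmg lzs lah hvf pzz dbklh kws tuhd fijkc dmjsi cqgsi djnoi
Hunk 2: at line 7 remove [tuhd,fijkc,dmjsi] add [dtm] -> 11 lines: lwc tckmg lzs lah hvf pzz dbklh kws dtm cqgsi djnoi
Hunk 3: at line 4 remove [pzz,dbklh] add [adxv,blbqy] -> 11 lines: lwc tckmg lzs lah hvf adxv blbqy kws dtm cqgsi djnoi
Hunk 4: at line 1 remove [lzs] add [nltkk,twb,nbv] -> 13 lines: lwc tckmg nltkk twb nbv lah hvf adxv blbqy kws dtm cqgsi djnoi
Final line count: 13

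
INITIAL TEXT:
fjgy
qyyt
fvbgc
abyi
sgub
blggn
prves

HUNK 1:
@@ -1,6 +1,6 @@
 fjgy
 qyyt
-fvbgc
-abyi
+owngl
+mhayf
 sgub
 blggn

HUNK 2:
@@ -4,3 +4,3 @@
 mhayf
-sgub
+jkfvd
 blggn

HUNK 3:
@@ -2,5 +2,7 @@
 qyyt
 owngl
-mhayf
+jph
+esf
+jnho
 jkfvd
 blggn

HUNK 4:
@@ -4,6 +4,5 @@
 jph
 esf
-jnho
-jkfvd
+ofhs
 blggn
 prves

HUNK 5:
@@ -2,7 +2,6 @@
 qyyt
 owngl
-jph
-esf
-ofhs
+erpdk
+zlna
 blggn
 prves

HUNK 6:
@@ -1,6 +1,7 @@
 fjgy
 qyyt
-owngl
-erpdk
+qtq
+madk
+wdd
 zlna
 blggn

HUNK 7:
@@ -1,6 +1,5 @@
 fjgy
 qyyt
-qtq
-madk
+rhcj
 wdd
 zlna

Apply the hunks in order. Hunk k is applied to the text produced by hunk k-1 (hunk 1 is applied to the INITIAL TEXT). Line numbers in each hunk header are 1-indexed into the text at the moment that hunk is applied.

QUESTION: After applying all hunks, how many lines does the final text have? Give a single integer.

Hunk 1: at line 1 remove [fvbgc,abyi] add [owngl,mhayf] -> 7 lines: fjgy qyyt owngl mhayf sgub blggn prves
Hunk 2: at line 4 remove [sgub] add [jkfvd] -> 7 lines: fjgy qyyt owngl mhayf jkfvd blggn prves
Hunk 3: at line 2 remove [mhayf] add [jph,esf,jnho] -> 9 lines: fjgy qyyt owngl jph esf jnho jkfvd blggn prves
Hunk 4: at line 4 remove [jnho,jkfvd] add [ofhs] -> 8 lines: fjgy qyyt owngl jph esf ofhs blggn prves
Hunk 5: at line 2 remove [jph,esf,ofhs] add [erpdk,zlna] -> 7 lines: fjgy qyyt owngl erpdk zlna blggn prves
Hunk 6: at line 1 remove [owngl,erpdk] add [qtq,madk,wdd] -> 8 lines: fjgy qyyt qtq madk wdd zlna blggn prves
Hunk 7: at line 1 remove [qtq,madk] add [rhcj] -> 7 lines: fjgy qyyt rhcj wdd zlna blggn prves
Final line count: 7

Answer: 7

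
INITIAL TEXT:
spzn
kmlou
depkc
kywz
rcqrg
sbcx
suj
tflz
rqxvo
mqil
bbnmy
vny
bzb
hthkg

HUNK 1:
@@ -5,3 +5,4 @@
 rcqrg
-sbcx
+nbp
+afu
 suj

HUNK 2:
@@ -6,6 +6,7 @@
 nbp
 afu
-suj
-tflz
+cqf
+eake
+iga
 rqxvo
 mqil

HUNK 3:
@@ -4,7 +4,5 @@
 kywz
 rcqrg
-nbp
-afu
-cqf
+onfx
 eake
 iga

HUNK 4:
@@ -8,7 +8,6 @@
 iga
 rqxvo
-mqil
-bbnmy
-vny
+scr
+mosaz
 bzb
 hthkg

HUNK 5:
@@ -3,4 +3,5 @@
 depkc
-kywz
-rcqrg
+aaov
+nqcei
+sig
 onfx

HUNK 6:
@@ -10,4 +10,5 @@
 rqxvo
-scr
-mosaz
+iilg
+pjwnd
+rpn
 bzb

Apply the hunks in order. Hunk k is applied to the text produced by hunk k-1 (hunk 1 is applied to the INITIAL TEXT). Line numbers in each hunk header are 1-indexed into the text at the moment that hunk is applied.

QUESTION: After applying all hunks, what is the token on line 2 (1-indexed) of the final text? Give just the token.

Answer: kmlou

Derivation:
Hunk 1: at line 5 remove [sbcx] add [nbp,afu] -> 15 lines: spzn kmlou depkc kywz rcqrg nbp afu suj tflz rqxvo mqil bbnmy vny bzb hthkg
Hunk 2: at line 6 remove [suj,tflz] add [cqf,eake,iga] -> 16 lines: spzn kmlou depkc kywz rcqrg nbp afu cqf eake iga rqxvo mqil bbnmy vny bzb hthkg
Hunk 3: at line 4 remove [nbp,afu,cqf] add [onfx] -> 14 lines: spzn kmlou depkc kywz rcqrg onfx eake iga rqxvo mqil bbnmy vny bzb hthkg
Hunk 4: at line 8 remove [mqil,bbnmy,vny] add [scr,mosaz] -> 13 lines: spzn kmlou depkc kywz rcqrg onfx eake iga rqxvo scr mosaz bzb hthkg
Hunk 5: at line 3 remove [kywz,rcqrg] add [aaov,nqcei,sig] -> 14 lines: spzn kmlou depkc aaov nqcei sig onfx eake iga rqxvo scr mosaz bzb hthkg
Hunk 6: at line 10 remove [scr,mosaz] add [iilg,pjwnd,rpn] -> 15 lines: spzn kmlou depkc aaov nqcei sig onfx eake iga rqxvo iilg pjwnd rpn bzb hthkg
Final line 2: kmlou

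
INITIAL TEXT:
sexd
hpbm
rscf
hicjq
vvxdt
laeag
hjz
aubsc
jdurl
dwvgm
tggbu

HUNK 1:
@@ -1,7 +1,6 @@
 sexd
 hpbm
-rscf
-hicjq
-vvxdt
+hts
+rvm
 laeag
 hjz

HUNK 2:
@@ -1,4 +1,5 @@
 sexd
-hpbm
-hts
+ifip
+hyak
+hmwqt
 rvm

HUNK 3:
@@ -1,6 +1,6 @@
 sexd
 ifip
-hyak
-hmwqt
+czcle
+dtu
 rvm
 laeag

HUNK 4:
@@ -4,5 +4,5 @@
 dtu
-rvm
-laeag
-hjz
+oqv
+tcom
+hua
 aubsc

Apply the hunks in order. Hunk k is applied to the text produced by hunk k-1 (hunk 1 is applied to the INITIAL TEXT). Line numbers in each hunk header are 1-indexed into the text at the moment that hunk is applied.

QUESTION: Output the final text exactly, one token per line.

Answer: sexd
ifip
czcle
dtu
oqv
tcom
hua
aubsc
jdurl
dwvgm
tggbu

Derivation:
Hunk 1: at line 1 remove [rscf,hicjq,vvxdt] add [hts,rvm] -> 10 lines: sexd hpbm hts rvm laeag hjz aubsc jdurl dwvgm tggbu
Hunk 2: at line 1 remove [hpbm,hts] add [ifip,hyak,hmwqt] -> 11 lines: sexd ifip hyak hmwqt rvm laeag hjz aubsc jdurl dwvgm tggbu
Hunk 3: at line 1 remove [hyak,hmwqt] add [czcle,dtu] -> 11 lines: sexd ifip czcle dtu rvm laeag hjz aubsc jdurl dwvgm tggbu
Hunk 4: at line 4 remove [rvm,laeag,hjz] add [oqv,tcom,hua] -> 11 lines: sexd ifip czcle dtu oqv tcom hua aubsc jdurl dwvgm tggbu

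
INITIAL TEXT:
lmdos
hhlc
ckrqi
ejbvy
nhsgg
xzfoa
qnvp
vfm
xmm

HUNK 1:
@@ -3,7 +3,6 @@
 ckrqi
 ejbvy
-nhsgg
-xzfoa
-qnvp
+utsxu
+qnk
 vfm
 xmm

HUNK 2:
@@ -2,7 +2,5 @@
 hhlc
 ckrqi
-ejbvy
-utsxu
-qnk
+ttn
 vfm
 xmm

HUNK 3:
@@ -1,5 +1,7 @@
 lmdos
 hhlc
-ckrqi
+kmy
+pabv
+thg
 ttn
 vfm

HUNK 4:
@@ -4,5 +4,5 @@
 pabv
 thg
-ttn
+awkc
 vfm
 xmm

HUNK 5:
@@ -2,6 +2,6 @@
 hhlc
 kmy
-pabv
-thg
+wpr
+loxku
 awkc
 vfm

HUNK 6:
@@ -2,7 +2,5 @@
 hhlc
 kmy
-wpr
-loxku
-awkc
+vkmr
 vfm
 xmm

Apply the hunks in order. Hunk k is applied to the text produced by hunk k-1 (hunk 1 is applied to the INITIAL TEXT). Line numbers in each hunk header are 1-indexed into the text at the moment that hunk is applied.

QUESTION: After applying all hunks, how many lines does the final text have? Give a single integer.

Answer: 6

Derivation:
Hunk 1: at line 3 remove [nhsgg,xzfoa,qnvp] add [utsxu,qnk] -> 8 lines: lmdos hhlc ckrqi ejbvy utsxu qnk vfm xmm
Hunk 2: at line 2 remove [ejbvy,utsxu,qnk] add [ttn] -> 6 lines: lmdos hhlc ckrqi ttn vfm xmm
Hunk 3: at line 1 remove [ckrqi] add [kmy,pabv,thg] -> 8 lines: lmdos hhlc kmy pabv thg ttn vfm xmm
Hunk 4: at line 4 remove [ttn] add [awkc] -> 8 lines: lmdos hhlc kmy pabv thg awkc vfm xmm
Hunk 5: at line 2 remove [pabv,thg] add [wpr,loxku] -> 8 lines: lmdos hhlc kmy wpr loxku awkc vfm xmm
Hunk 6: at line 2 remove [wpr,loxku,awkc] add [vkmr] -> 6 lines: lmdos hhlc kmy vkmr vfm xmm
Final line count: 6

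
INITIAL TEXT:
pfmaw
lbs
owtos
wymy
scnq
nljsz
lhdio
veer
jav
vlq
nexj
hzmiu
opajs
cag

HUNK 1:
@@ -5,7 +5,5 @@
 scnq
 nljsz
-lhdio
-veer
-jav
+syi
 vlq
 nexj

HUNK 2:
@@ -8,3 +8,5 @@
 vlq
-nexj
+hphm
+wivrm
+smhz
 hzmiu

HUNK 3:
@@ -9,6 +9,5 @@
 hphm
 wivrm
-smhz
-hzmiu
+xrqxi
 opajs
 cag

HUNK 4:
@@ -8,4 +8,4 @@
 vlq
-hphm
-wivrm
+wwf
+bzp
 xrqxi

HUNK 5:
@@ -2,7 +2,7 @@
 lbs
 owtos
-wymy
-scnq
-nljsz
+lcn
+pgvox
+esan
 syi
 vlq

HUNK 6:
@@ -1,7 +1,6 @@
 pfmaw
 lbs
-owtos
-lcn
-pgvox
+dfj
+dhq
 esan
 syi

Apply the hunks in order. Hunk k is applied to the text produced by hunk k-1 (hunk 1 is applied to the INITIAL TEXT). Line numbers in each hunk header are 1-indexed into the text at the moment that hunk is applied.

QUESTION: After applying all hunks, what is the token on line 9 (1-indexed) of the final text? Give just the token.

Hunk 1: at line 5 remove [lhdio,veer,jav] add [syi] -> 12 lines: pfmaw lbs owtos wymy scnq nljsz syi vlq nexj hzmiu opajs cag
Hunk 2: at line 8 remove [nexj] add [hphm,wivrm,smhz] -> 14 lines: pfmaw lbs owtos wymy scnq nljsz syi vlq hphm wivrm smhz hzmiu opajs cag
Hunk 3: at line 9 remove [smhz,hzmiu] add [xrqxi] -> 13 lines: pfmaw lbs owtos wymy scnq nljsz syi vlq hphm wivrm xrqxi opajs cag
Hunk 4: at line 8 remove [hphm,wivrm] add [wwf,bzp] -> 13 lines: pfmaw lbs owtos wymy scnq nljsz syi vlq wwf bzp xrqxi opajs cag
Hunk 5: at line 2 remove [wymy,scnq,nljsz] add [lcn,pgvox,esan] -> 13 lines: pfmaw lbs owtos lcn pgvox esan syi vlq wwf bzp xrqxi opajs cag
Hunk 6: at line 1 remove [owtos,lcn,pgvox] add [dfj,dhq] -> 12 lines: pfmaw lbs dfj dhq esan syi vlq wwf bzp xrqxi opajs cag
Final line 9: bzp

Answer: bzp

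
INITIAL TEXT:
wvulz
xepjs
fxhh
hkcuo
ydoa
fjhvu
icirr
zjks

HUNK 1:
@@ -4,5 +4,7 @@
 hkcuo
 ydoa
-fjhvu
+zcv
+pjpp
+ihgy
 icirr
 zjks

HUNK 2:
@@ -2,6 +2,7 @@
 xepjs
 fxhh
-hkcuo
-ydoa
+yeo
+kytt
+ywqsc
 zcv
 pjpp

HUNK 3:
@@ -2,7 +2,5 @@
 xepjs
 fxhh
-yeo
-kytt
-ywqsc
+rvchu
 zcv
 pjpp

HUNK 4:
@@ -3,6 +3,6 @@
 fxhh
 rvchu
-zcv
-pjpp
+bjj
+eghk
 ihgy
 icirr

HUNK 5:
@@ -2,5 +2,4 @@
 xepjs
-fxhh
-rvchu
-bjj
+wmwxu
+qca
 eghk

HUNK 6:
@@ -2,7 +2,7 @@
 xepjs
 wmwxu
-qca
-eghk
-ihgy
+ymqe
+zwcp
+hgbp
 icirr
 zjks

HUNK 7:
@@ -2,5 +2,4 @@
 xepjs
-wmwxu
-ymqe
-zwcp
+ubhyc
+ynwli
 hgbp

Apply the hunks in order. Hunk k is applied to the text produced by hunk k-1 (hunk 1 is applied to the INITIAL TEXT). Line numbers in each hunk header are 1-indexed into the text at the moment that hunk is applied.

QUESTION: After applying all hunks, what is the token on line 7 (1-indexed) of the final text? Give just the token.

Answer: zjks

Derivation:
Hunk 1: at line 4 remove [fjhvu] add [zcv,pjpp,ihgy] -> 10 lines: wvulz xepjs fxhh hkcuo ydoa zcv pjpp ihgy icirr zjks
Hunk 2: at line 2 remove [hkcuo,ydoa] add [yeo,kytt,ywqsc] -> 11 lines: wvulz xepjs fxhh yeo kytt ywqsc zcv pjpp ihgy icirr zjks
Hunk 3: at line 2 remove [yeo,kytt,ywqsc] add [rvchu] -> 9 lines: wvulz xepjs fxhh rvchu zcv pjpp ihgy icirr zjks
Hunk 4: at line 3 remove [zcv,pjpp] add [bjj,eghk] -> 9 lines: wvulz xepjs fxhh rvchu bjj eghk ihgy icirr zjks
Hunk 5: at line 2 remove [fxhh,rvchu,bjj] add [wmwxu,qca] -> 8 lines: wvulz xepjs wmwxu qca eghk ihgy icirr zjks
Hunk 6: at line 2 remove [qca,eghk,ihgy] add [ymqe,zwcp,hgbp] -> 8 lines: wvulz xepjs wmwxu ymqe zwcp hgbp icirr zjks
Hunk 7: at line 2 remove [wmwxu,ymqe,zwcp] add [ubhyc,ynwli] -> 7 lines: wvulz xepjs ubhyc ynwli hgbp icirr zjks
Final line 7: zjks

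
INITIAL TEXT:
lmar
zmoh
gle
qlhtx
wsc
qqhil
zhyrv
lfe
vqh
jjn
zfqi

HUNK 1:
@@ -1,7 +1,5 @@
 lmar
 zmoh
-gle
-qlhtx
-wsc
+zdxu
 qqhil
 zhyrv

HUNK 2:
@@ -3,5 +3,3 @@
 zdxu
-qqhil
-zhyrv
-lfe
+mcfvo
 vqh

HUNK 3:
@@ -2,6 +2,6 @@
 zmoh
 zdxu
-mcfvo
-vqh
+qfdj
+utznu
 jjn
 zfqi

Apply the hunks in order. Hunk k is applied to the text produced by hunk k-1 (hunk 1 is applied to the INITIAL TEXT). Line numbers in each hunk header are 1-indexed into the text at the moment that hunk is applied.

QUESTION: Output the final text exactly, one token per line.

Answer: lmar
zmoh
zdxu
qfdj
utznu
jjn
zfqi

Derivation:
Hunk 1: at line 1 remove [gle,qlhtx,wsc] add [zdxu] -> 9 lines: lmar zmoh zdxu qqhil zhyrv lfe vqh jjn zfqi
Hunk 2: at line 3 remove [qqhil,zhyrv,lfe] add [mcfvo] -> 7 lines: lmar zmoh zdxu mcfvo vqh jjn zfqi
Hunk 3: at line 2 remove [mcfvo,vqh] add [qfdj,utznu] -> 7 lines: lmar zmoh zdxu qfdj utznu jjn zfqi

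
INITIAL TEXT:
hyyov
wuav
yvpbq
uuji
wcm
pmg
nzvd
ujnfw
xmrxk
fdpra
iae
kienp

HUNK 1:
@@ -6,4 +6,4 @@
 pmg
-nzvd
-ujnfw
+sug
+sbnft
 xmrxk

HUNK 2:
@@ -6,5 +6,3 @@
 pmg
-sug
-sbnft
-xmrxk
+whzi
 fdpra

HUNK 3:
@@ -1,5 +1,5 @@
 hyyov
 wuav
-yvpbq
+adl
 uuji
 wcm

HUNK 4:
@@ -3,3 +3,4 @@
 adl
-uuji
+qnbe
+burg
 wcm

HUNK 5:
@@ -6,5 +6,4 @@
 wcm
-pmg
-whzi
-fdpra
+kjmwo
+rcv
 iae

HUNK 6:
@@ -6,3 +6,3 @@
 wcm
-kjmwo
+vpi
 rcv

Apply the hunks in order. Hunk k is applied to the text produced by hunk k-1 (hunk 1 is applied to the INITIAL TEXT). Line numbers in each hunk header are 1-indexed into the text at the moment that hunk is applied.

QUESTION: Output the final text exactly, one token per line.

Hunk 1: at line 6 remove [nzvd,ujnfw] add [sug,sbnft] -> 12 lines: hyyov wuav yvpbq uuji wcm pmg sug sbnft xmrxk fdpra iae kienp
Hunk 2: at line 6 remove [sug,sbnft,xmrxk] add [whzi] -> 10 lines: hyyov wuav yvpbq uuji wcm pmg whzi fdpra iae kienp
Hunk 3: at line 1 remove [yvpbq] add [adl] -> 10 lines: hyyov wuav adl uuji wcm pmg whzi fdpra iae kienp
Hunk 4: at line 3 remove [uuji] add [qnbe,burg] -> 11 lines: hyyov wuav adl qnbe burg wcm pmg whzi fdpra iae kienp
Hunk 5: at line 6 remove [pmg,whzi,fdpra] add [kjmwo,rcv] -> 10 lines: hyyov wuav adl qnbe burg wcm kjmwo rcv iae kienp
Hunk 6: at line 6 remove [kjmwo] add [vpi] -> 10 lines: hyyov wuav adl qnbe burg wcm vpi rcv iae kienp

Answer: hyyov
wuav
adl
qnbe
burg
wcm
vpi
rcv
iae
kienp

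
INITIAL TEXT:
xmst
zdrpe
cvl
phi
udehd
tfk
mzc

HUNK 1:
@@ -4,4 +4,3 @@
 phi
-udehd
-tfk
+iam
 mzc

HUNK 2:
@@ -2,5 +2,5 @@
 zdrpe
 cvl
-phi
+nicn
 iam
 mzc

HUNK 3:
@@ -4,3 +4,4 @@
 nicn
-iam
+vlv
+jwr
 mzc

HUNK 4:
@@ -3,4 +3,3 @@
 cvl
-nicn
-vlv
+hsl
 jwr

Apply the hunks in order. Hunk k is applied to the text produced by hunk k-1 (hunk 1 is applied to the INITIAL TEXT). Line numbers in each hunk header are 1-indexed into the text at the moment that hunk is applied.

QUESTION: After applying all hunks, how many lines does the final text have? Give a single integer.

Hunk 1: at line 4 remove [udehd,tfk] add [iam] -> 6 lines: xmst zdrpe cvl phi iam mzc
Hunk 2: at line 2 remove [phi] add [nicn] -> 6 lines: xmst zdrpe cvl nicn iam mzc
Hunk 3: at line 4 remove [iam] add [vlv,jwr] -> 7 lines: xmst zdrpe cvl nicn vlv jwr mzc
Hunk 4: at line 3 remove [nicn,vlv] add [hsl] -> 6 lines: xmst zdrpe cvl hsl jwr mzc
Final line count: 6

Answer: 6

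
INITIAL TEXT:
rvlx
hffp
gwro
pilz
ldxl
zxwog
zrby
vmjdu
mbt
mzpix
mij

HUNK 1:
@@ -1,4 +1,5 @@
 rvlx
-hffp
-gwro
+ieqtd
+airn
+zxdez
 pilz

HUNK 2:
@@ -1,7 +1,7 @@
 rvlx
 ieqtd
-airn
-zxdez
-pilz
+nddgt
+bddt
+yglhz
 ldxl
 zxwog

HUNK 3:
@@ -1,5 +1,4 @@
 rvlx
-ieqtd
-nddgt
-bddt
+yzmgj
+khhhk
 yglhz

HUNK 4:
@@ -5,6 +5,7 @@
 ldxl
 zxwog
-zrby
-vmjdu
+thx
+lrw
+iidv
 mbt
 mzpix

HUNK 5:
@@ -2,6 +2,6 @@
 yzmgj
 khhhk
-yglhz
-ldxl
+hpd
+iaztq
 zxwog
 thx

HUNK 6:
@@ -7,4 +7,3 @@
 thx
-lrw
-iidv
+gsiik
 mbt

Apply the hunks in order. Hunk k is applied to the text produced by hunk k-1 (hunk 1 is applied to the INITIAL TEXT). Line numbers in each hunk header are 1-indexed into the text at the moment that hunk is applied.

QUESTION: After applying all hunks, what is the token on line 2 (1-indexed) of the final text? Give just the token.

Hunk 1: at line 1 remove [hffp,gwro] add [ieqtd,airn,zxdez] -> 12 lines: rvlx ieqtd airn zxdez pilz ldxl zxwog zrby vmjdu mbt mzpix mij
Hunk 2: at line 1 remove [airn,zxdez,pilz] add [nddgt,bddt,yglhz] -> 12 lines: rvlx ieqtd nddgt bddt yglhz ldxl zxwog zrby vmjdu mbt mzpix mij
Hunk 3: at line 1 remove [ieqtd,nddgt,bddt] add [yzmgj,khhhk] -> 11 lines: rvlx yzmgj khhhk yglhz ldxl zxwog zrby vmjdu mbt mzpix mij
Hunk 4: at line 5 remove [zrby,vmjdu] add [thx,lrw,iidv] -> 12 lines: rvlx yzmgj khhhk yglhz ldxl zxwog thx lrw iidv mbt mzpix mij
Hunk 5: at line 2 remove [yglhz,ldxl] add [hpd,iaztq] -> 12 lines: rvlx yzmgj khhhk hpd iaztq zxwog thx lrw iidv mbt mzpix mij
Hunk 6: at line 7 remove [lrw,iidv] add [gsiik] -> 11 lines: rvlx yzmgj khhhk hpd iaztq zxwog thx gsiik mbt mzpix mij
Final line 2: yzmgj

Answer: yzmgj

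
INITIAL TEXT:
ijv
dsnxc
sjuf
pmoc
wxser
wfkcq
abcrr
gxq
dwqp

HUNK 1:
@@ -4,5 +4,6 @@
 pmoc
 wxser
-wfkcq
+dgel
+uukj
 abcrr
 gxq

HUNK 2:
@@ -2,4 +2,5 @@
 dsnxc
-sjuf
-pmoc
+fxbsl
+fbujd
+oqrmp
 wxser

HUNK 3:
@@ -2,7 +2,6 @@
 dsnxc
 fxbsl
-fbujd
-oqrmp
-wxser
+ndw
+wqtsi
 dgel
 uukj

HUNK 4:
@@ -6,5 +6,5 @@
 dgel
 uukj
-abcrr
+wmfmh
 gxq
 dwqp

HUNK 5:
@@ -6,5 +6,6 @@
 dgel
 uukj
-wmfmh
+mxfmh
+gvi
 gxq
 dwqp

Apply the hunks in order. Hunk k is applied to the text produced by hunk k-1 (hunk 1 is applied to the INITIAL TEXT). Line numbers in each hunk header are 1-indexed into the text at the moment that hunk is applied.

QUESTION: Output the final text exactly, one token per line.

Answer: ijv
dsnxc
fxbsl
ndw
wqtsi
dgel
uukj
mxfmh
gvi
gxq
dwqp

Derivation:
Hunk 1: at line 4 remove [wfkcq] add [dgel,uukj] -> 10 lines: ijv dsnxc sjuf pmoc wxser dgel uukj abcrr gxq dwqp
Hunk 2: at line 2 remove [sjuf,pmoc] add [fxbsl,fbujd,oqrmp] -> 11 lines: ijv dsnxc fxbsl fbujd oqrmp wxser dgel uukj abcrr gxq dwqp
Hunk 3: at line 2 remove [fbujd,oqrmp,wxser] add [ndw,wqtsi] -> 10 lines: ijv dsnxc fxbsl ndw wqtsi dgel uukj abcrr gxq dwqp
Hunk 4: at line 6 remove [abcrr] add [wmfmh] -> 10 lines: ijv dsnxc fxbsl ndw wqtsi dgel uukj wmfmh gxq dwqp
Hunk 5: at line 6 remove [wmfmh] add [mxfmh,gvi] -> 11 lines: ijv dsnxc fxbsl ndw wqtsi dgel uukj mxfmh gvi gxq dwqp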